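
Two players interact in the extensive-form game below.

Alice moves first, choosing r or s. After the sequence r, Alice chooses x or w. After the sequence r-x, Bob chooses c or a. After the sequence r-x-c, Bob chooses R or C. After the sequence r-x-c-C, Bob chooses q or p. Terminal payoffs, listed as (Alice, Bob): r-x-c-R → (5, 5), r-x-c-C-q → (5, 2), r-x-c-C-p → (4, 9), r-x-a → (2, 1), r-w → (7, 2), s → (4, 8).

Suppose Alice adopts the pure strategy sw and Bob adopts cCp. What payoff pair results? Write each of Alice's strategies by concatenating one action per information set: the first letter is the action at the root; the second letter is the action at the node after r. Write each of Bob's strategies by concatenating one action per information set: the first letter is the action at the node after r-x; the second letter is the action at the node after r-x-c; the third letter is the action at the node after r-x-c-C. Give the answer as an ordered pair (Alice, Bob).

(4, 8)

Trace the play path from the root:
  Alice plays s
→ terminal payoff (4, 8).
(Alice's choice at the node after r is never reached on this path, so it doesn't affect the outcome.)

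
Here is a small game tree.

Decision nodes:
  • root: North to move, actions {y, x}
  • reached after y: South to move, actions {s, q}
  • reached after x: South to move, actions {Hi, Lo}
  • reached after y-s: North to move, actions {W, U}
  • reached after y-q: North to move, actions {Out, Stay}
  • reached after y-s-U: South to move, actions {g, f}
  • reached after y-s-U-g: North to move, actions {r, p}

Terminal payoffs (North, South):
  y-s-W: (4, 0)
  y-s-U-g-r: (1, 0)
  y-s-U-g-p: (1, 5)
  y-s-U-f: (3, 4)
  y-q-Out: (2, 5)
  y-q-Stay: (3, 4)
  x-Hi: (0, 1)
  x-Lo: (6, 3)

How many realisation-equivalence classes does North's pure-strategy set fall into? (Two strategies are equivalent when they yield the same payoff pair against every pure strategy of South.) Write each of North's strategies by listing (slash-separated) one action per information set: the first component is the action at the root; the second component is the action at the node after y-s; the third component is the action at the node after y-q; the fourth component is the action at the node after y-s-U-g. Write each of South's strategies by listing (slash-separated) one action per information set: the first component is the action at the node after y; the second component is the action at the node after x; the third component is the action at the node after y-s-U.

7

North has 16 pure strategies: y/W/Out/r, y/W/Out/p, y/W/Stay/r, y/W/Stay/p, y/U/Out/r, y/U/Out/p, y/U/Stay/r, y/U/Stay/p, x/W/Out/r, x/W/Out/p, x/W/Stay/r, x/W/Stay/p, x/U/Out/r, x/U/Out/p, x/U/Stay/r, x/U/Stay/p. Columns: s/Hi/g, s/Hi/f, s/Lo/g, s/Lo/f, q/Hi/g, q/Hi/f, q/Lo/g, q/Lo/f.
{y/W/Out/r, y/W/Out/p} → row (4,0) (4,0) (4,0) (4,0) (2,5) (2,5) (2,5) (2,5)
{y/W/Stay/r, y/W/Stay/p} → row (4,0) (4,0) (4,0) (4,0) (3,4) (3,4) (3,4) (3,4)
{y/U/Out/r} → row (1,0) (3,4) (1,0) (3,4) (2,5) (2,5) (2,5) (2,5)
{y/U/Out/p} → row (1,5) (3,4) (1,5) (3,4) (2,5) (2,5) (2,5) (2,5)
{y/U/Stay/r} → row (1,0) (3,4) (1,0) (3,4) (3,4) (3,4) (3,4) (3,4)
{y/U/Stay/p} → row (1,5) (3,4) (1,5) (3,4) (3,4) (3,4) (3,4) (3,4)
{x/W/Out/r, x/W/Out/p, x/W/Stay/r, x/W/Stay/p, x/U/Out/r, x/U/Out/p, x/U/Stay/r, x/U/Stay/p} → row (0,1) (0,1) (6,3) (6,3) (0,1) (0,1) (6,3) (6,3)
That's 7 distinct rows out of 16 strategies.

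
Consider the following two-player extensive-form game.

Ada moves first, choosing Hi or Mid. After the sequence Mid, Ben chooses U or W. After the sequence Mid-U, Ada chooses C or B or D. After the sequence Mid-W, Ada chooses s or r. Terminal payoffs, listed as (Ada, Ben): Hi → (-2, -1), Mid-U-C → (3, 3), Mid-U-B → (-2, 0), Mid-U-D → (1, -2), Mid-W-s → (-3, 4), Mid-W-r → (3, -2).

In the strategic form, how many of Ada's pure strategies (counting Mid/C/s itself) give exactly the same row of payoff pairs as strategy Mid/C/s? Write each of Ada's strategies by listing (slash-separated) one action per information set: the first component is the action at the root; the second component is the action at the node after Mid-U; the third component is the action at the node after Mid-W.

Row for Mid/C/s (columns U, W): (3,3) (-3,4).
Every one of Ada's information sets is on the play path for some reply by Ben when Ada follows Mid/C/s.
Changing the action at any of them therefore changes at least one column, so only Mid/C/s itself gives this row.

1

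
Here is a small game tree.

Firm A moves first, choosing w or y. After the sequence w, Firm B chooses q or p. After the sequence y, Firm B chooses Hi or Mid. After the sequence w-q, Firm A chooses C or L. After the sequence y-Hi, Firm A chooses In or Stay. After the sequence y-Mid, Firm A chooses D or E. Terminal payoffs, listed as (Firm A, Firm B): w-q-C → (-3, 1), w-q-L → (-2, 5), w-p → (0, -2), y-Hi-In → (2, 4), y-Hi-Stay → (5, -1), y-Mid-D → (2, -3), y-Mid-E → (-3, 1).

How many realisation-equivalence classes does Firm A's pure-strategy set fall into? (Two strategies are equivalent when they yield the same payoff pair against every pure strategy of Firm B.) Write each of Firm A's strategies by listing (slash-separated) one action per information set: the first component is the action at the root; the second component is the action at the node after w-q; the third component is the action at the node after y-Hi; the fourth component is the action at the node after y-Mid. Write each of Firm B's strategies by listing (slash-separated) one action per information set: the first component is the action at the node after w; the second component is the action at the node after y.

Firm A has 16 pure strategies: w/C/In/D, w/C/In/E, w/C/Stay/D, w/C/Stay/E, w/L/In/D, w/L/In/E, w/L/Stay/D, w/L/Stay/E, y/C/In/D, y/C/In/E, y/C/Stay/D, y/C/Stay/E, y/L/In/D, y/L/In/E, y/L/Stay/D, y/L/Stay/E. Columns: q/Hi, q/Mid, p/Hi, p/Mid.
{w/C/In/D, w/C/In/E, w/C/Stay/D, w/C/Stay/E} → row (-3,1) (-3,1) (0,-2) (0,-2)
{w/L/In/D, w/L/In/E, w/L/Stay/D, w/L/Stay/E} → row (-2,5) (-2,5) (0,-2) (0,-2)
{y/C/In/D, y/L/In/D} → row (2,4) (2,-3) (2,4) (2,-3)
{y/C/In/E, y/L/In/E} → row (2,4) (-3,1) (2,4) (-3,1)
{y/C/Stay/D, y/L/Stay/D} → row (5,-1) (2,-3) (5,-1) (2,-3)
{y/C/Stay/E, y/L/Stay/E} → row (5,-1) (-3,1) (5,-1) (-3,1)
That's 6 distinct rows out of 16 strategies.

6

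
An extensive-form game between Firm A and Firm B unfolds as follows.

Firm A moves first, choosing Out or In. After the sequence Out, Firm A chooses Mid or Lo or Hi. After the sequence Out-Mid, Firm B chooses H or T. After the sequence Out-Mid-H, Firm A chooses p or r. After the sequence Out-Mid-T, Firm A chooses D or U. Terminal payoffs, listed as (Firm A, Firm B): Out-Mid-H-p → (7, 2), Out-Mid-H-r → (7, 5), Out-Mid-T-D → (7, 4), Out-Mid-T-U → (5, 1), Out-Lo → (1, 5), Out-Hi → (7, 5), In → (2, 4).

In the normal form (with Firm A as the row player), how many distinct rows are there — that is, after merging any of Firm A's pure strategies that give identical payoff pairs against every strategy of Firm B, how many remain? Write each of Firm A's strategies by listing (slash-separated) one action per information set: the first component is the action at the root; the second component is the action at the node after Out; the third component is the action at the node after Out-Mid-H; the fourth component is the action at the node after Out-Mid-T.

Firm A has 24 pure strategies: Out/Mid/p/D, Out/Mid/p/U, Out/Mid/r/D, Out/Mid/r/U, Out/Lo/p/D, Out/Lo/p/U, Out/Lo/r/D, Out/Lo/r/U, Out/Hi/p/D, Out/Hi/p/U, Out/Hi/r/D, Out/Hi/r/U, In/Mid/p/D, In/Mid/p/U, In/Mid/r/D, In/Mid/r/U, In/Lo/p/D, In/Lo/p/U, In/Lo/r/D, In/Lo/r/U, In/Hi/p/D, In/Hi/p/U, In/Hi/r/D, In/Hi/r/U. Columns: H, T.
{Out/Mid/p/D} → row (7,2) (7,4)
{Out/Mid/p/U} → row (7,2) (5,1)
{Out/Mid/r/D} → row (7,5) (7,4)
{Out/Mid/r/U} → row (7,5) (5,1)
{Out/Lo/p/D, Out/Lo/p/U, Out/Lo/r/D, Out/Lo/r/U} → row (1,5) (1,5)
{Out/Hi/p/D, Out/Hi/p/U, Out/Hi/r/D, Out/Hi/r/U} → row (7,5) (7,5)
{In/Mid/p/D, In/Mid/p/U, In/Mid/r/D, In/Mid/r/U, In/Lo/p/D, In/Lo/p/U, In/Lo/r/D, In/Lo/r/U, In/Hi/p/D, In/Hi/p/U, In/Hi/r/D, In/Hi/r/U} → row (2,4) (2,4)
That's 7 distinct rows out of 24 strategies.

7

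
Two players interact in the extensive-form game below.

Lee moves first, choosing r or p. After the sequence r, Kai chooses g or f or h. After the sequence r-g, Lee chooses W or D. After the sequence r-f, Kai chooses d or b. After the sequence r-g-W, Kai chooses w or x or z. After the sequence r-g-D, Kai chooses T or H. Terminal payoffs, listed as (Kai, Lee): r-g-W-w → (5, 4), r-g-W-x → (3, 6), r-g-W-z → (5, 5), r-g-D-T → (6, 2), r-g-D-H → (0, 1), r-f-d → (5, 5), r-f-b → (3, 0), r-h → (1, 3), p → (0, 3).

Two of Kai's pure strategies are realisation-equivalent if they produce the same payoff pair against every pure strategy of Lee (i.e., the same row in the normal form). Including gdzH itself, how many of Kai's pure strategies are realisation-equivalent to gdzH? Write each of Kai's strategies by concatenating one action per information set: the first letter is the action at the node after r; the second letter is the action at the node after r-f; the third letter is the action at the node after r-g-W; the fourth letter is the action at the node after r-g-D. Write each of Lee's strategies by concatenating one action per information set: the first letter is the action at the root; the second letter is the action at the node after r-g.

Row for gdzH (columns rW, rD, pW, pD): (5,5) (0,1) (0,3) (0,3).
Under gdzH, Kai's choice at the node after r-f can never be reached regardless of what Lee does, so varying those choices leaves every outcome unchanged.
Holding the reachable choices fixed and varying the unreachable one freely already gives 2 equivalent strategies.
No other strategy reproduces this row, so those 2 are the full class: gdzH, gbzH.

2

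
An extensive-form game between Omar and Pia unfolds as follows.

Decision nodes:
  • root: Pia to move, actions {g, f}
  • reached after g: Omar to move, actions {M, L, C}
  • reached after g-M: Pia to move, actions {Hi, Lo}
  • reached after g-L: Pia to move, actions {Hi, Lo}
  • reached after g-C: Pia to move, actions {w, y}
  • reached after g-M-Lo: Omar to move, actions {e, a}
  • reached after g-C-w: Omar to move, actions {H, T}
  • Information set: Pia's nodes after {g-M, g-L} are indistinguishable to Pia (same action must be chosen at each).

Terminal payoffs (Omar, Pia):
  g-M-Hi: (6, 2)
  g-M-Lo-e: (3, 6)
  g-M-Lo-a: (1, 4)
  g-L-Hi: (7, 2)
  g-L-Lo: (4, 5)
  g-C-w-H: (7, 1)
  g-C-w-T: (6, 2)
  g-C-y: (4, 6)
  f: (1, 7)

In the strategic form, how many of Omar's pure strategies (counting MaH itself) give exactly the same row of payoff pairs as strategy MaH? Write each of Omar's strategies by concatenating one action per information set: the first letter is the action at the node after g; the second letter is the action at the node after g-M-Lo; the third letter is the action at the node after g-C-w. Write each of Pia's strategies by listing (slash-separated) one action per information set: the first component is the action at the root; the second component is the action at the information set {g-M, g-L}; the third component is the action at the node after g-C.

2

Row for MaH (columns g/Hi/w, g/Hi/y, g/Lo/w, g/Lo/y, f/Hi/w, f/Hi/y, f/Lo/w, f/Lo/y): (6,2) (6,2) (1,4) (1,4) (1,7) (1,7) (1,7) (1,7).
Under MaH, Omar's choice at the node after g-C-w can never be reached regardless of what Pia does, so varying those choices leaves every outcome unchanged.
Holding the reachable choices fixed and varying the unreachable one freely already gives 2 equivalent strategies.
No other strategy reproduces this row, so those 2 are the full class: MaH, MaT.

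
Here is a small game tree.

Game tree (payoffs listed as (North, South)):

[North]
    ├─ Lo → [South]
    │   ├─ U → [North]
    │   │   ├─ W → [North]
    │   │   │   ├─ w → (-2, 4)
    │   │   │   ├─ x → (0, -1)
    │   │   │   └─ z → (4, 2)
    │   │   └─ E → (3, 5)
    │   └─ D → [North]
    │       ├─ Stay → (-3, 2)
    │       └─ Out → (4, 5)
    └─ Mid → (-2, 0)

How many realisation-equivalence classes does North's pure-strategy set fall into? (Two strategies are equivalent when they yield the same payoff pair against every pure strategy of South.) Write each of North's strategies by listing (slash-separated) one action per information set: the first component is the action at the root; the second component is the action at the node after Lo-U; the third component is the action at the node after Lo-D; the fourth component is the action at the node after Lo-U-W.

North has 24 pure strategies: Lo/W/Stay/w, Lo/W/Stay/x, Lo/W/Stay/z, Lo/W/Out/w, Lo/W/Out/x, Lo/W/Out/z, Lo/E/Stay/w, Lo/E/Stay/x, Lo/E/Stay/z, Lo/E/Out/w, Lo/E/Out/x, Lo/E/Out/z, Mid/W/Stay/w, Mid/W/Stay/x, Mid/W/Stay/z, Mid/W/Out/w, Mid/W/Out/x, Mid/W/Out/z, Mid/E/Stay/w, Mid/E/Stay/x, Mid/E/Stay/z, Mid/E/Out/w, Mid/E/Out/x, Mid/E/Out/z. Columns: U, D.
{Lo/W/Stay/w} → row (-2,4) (-3,2)
{Lo/W/Stay/x} → row (0,-1) (-3,2)
{Lo/W/Stay/z} → row (4,2) (-3,2)
{Lo/W/Out/w} → row (-2,4) (4,5)
{Lo/W/Out/x} → row (0,-1) (4,5)
{Lo/W/Out/z} → row (4,2) (4,5)
{Lo/E/Stay/w, Lo/E/Stay/x, Lo/E/Stay/z} → row (3,5) (-3,2)
{Lo/E/Out/w, Lo/E/Out/x, Lo/E/Out/z} → row (3,5) (4,5)
{Mid/W/Stay/w, Mid/W/Stay/x, Mid/W/Stay/z, Mid/W/Out/w, Mid/W/Out/x, Mid/W/Out/z, Mid/E/Stay/w, Mid/E/Stay/x, Mid/E/Stay/z, Mid/E/Out/w, Mid/E/Out/x, Mid/E/Out/z} → row (-2,0) (-2,0)
That's 9 distinct rows out of 24 strategies.

9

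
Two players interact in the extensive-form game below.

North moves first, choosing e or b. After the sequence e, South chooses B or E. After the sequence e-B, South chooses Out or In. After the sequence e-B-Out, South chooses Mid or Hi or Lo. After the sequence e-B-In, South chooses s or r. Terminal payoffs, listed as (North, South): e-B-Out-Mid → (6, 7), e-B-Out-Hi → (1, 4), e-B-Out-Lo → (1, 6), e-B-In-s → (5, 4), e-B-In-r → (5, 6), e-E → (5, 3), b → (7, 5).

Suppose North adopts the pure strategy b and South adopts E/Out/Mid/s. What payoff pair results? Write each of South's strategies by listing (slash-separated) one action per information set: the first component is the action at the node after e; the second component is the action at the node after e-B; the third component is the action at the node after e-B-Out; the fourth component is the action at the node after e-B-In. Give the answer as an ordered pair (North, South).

(7, 5)

Trace the play path from the root:
  North plays b
→ terminal payoff (7, 5).
(South's choice at the node after e is never reached on this path, so it doesn't affect the outcome.)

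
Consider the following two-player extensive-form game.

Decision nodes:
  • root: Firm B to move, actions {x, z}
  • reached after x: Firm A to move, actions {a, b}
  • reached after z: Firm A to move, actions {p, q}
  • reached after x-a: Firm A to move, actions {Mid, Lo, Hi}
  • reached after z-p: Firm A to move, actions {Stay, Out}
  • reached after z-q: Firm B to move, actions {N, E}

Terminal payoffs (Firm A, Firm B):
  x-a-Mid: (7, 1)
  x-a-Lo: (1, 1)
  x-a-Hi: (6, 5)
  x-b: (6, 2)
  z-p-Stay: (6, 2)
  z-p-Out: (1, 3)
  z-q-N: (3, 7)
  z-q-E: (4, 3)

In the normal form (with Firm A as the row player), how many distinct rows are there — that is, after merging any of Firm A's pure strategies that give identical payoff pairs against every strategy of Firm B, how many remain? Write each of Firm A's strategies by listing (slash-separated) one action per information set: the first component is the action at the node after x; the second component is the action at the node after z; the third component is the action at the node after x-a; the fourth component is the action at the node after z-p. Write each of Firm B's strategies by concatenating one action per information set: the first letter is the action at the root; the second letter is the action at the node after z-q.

Firm A has 24 pure strategies: a/p/Mid/Stay, a/p/Mid/Out, a/p/Lo/Stay, a/p/Lo/Out, a/p/Hi/Stay, a/p/Hi/Out, a/q/Mid/Stay, a/q/Mid/Out, a/q/Lo/Stay, a/q/Lo/Out, a/q/Hi/Stay, a/q/Hi/Out, b/p/Mid/Stay, b/p/Mid/Out, b/p/Lo/Stay, b/p/Lo/Out, b/p/Hi/Stay, b/p/Hi/Out, b/q/Mid/Stay, b/q/Mid/Out, b/q/Lo/Stay, b/q/Lo/Out, b/q/Hi/Stay, b/q/Hi/Out. Columns: xN, xE, zN, zE.
{a/p/Mid/Stay} → row (7,1) (7,1) (6,2) (6,2)
{a/p/Mid/Out} → row (7,1) (7,1) (1,3) (1,3)
{a/p/Lo/Stay} → row (1,1) (1,1) (6,2) (6,2)
{a/p/Lo/Out} → row (1,1) (1,1) (1,3) (1,3)
{a/p/Hi/Stay} → row (6,5) (6,5) (6,2) (6,2)
{a/p/Hi/Out} → row (6,5) (6,5) (1,3) (1,3)
{a/q/Mid/Stay, a/q/Mid/Out} → row (7,1) (7,1) (3,7) (4,3)
{a/q/Lo/Stay, a/q/Lo/Out} → row (1,1) (1,1) (3,7) (4,3)
{a/q/Hi/Stay, a/q/Hi/Out} → row (6,5) (6,5) (3,7) (4,3)
{b/p/Mid/Stay, b/p/Lo/Stay, b/p/Hi/Stay} → row (6,2) (6,2) (6,2) (6,2)
{b/p/Mid/Out, b/p/Lo/Out, b/p/Hi/Out} → row (6,2) (6,2) (1,3) (1,3)
{b/q/Mid/Stay, b/q/Mid/Out, b/q/Lo/Stay, b/q/Lo/Out, b/q/Hi/Stay, b/q/Hi/Out} → row (6,2) (6,2) (3,7) (4,3)
That's 12 distinct rows out of 24 strategies.

12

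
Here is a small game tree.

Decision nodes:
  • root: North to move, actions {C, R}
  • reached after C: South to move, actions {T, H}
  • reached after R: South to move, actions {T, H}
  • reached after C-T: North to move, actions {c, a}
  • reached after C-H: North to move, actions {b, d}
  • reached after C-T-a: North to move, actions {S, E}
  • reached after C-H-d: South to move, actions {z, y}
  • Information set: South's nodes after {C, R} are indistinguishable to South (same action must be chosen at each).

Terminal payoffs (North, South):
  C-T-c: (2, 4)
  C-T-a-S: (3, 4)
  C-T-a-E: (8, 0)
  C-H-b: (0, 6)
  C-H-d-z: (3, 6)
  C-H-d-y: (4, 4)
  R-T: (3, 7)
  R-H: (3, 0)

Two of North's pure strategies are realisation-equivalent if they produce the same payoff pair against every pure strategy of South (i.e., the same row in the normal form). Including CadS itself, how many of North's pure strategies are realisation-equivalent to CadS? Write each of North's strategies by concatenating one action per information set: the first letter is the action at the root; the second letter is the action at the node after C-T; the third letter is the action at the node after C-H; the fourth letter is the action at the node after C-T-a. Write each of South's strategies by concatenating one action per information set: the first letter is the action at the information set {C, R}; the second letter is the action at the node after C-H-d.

1

Row for CadS (columns Tz, Ty, Hz, Hy): (3,4) (3,4) (3,6) (4,4).
Every one of North's information sets is on the play path for some reply by South when North follows CadS.
Changing the action at any of them therefore changes at least one column, so only CadS itself gives this row.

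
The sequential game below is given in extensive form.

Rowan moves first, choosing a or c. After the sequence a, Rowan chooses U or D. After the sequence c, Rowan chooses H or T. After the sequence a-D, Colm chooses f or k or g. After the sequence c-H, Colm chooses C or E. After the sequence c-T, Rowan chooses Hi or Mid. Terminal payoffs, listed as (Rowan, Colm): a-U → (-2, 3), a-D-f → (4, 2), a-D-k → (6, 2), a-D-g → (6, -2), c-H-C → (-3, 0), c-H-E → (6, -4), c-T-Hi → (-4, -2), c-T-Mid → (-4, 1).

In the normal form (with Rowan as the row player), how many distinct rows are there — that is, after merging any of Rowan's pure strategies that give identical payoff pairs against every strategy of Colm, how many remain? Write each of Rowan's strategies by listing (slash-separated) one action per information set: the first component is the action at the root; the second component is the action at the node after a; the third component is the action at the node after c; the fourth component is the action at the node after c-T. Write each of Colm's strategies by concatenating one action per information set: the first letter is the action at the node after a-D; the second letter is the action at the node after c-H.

Rowan has 16 pure strategies: a/U/H/Hi, a/U/H/Mid, a/U/T/Hi, a/U/T/Mid, a/D/H/Hi, a/D/H/Mid, a/D/T/Hi, a/D/T/Mid, c/U/H/Hi, c/U/H/Mid, c/U/T/Hi, c/U/T/Mid, c/D/H/Hi, c/D/H/Mid, c/D/T/Hi, c/D/T/Mid. Columns: fC, fE, kC, kE, gC, gE.
{a/U/H/Hi, a/U/H/Mid, a/U/T/Hi, a/U/T/Mid} → row (-2,3) (-2,3) (-2,3) (-2,3) (-2,3) (-2,3)
{a/D/H/Hi, a/D/H/Mid, a/D/T/Hi, a/D/T/Mid} → row (4,2) (4,2) (6,2) (6,2) (6,-2) (6,-2)
{c/U/H/Hi, c/U/H/Mid, c/D/H/Hi, c/D/H/Mid} → row (-3,0) (6,-4) (-3,0) (6,-4) (-3,0) (6,-4)
{c/U/T/Hi, c/D/T/Hi} → row (-4,-2) (-4,-2) (-4,-2) (-4,-2) (-4,-2) (-4,-2)
{c/U/T/Mid, c/D/T/Mid} → row (-4,1) (-4,1) (-4,1) (-4,1) (-4,1) (-4,1)
That's 5 distinct rows out of 16 strategies.

5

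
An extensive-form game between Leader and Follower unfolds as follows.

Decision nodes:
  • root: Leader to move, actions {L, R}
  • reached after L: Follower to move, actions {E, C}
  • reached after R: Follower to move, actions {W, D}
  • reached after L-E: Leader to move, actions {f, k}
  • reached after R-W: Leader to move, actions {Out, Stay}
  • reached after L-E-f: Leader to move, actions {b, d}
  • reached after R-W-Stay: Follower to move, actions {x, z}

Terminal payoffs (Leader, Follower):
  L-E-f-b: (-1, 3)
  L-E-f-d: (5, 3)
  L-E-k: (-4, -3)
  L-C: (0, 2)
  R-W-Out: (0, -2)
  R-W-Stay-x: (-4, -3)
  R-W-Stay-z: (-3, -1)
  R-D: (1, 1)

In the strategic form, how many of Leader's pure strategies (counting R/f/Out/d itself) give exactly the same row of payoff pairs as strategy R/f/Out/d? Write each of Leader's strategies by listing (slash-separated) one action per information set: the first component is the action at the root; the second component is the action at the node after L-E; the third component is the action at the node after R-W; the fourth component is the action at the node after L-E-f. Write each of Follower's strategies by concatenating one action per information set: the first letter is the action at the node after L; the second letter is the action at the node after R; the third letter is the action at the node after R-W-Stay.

Row for R/f/Out/d (columns EWx, EWz, EDx, EDz, CWx, CWz, CDx, CDz): (0,-2) (0,-2) (1,1) (1,1) (0,-2) (0,-2) (1,1) (1,1).
Under R/f/Out/d, Leader's choice at the node after L-E and at the node after L-E-f can never be reached regardless of what Follower does, so varying those choices leaves every outcome unchanged.
Holding the reachable choices fixed and varying the unreachable ones freely already gives 2 × 2 = 4 equivalent strategies.
No other strategy reproduces this row, so those 4 are the full class: R/f/Out/b, R/f/Out/d, R/k/Out/b, R/k/Out/d.

4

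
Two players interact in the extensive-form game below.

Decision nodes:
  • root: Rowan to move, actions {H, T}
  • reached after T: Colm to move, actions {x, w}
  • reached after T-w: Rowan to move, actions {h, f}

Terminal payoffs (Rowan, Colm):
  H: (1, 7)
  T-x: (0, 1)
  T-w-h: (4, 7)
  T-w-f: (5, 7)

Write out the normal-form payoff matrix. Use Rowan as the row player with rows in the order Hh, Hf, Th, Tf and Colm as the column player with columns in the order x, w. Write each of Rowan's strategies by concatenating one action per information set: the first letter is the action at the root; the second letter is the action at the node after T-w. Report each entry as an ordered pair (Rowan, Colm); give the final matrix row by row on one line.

            x        w
  Hh    (1,7)    (1,7)
  Hf    (1,7)    (1,7)
  Th    (0,1)    (4,7)
  Tf    (0,1)    (5,7)

Hh: (1,7) (1,7) | Hf: (1,7) (1,7) | Th: (0,1) (4,7) | Tf: (0,1) (5,7)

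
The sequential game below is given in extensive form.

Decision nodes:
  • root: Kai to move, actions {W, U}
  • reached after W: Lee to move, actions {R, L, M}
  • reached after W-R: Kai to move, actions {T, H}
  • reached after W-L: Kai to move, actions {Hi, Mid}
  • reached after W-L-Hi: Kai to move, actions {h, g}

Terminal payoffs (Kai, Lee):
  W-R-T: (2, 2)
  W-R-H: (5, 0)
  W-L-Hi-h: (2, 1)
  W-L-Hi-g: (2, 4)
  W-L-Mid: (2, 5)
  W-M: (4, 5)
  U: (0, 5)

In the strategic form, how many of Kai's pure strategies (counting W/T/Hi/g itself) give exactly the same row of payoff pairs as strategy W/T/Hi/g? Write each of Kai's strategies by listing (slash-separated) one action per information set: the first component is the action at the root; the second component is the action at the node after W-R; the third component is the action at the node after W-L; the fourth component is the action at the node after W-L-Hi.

Row for W/T/Hi/g (columns R, L, M): (2,2) (2,4) (4,5).
Every one of Kai's information sets is on the play path for some reply by Lee when Kai follows W/T/Hi/g.
Changing the action at any of them therefore changes at least one column, so only W/T/Hi/g itself gives this row.

1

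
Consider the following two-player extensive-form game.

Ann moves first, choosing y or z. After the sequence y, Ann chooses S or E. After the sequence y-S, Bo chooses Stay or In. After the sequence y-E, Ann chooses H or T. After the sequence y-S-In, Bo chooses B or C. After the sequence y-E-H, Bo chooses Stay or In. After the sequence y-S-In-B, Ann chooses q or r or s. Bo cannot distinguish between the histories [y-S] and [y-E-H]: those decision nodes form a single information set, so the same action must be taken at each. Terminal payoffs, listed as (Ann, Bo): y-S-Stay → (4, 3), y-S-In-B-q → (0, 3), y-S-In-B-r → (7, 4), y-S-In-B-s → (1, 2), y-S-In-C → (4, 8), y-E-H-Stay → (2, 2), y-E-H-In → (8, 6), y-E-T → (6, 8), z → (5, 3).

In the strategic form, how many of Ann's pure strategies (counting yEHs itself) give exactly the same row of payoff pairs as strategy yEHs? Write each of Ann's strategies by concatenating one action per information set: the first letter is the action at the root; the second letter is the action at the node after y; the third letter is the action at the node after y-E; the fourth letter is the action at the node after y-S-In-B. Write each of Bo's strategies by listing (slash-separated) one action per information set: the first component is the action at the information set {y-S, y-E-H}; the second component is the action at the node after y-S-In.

3

Row for yEHs (columns Stay/B, Stay/C, In/B, In/C): (2,2) (2,2) (8,6) (8,6).
Under yEHs, Ann's choice at the node after y-S-In-B can never be reached regardless of what Bo does, so varying those choices leaves every outcome unchanged.
Holding the reachable choices fixed and varying the unreachable one freely already gives 3 equivalent strategies.
No other strategy reproduces this row, so those 3 are the full class: yEHq, yEHr, yEHs.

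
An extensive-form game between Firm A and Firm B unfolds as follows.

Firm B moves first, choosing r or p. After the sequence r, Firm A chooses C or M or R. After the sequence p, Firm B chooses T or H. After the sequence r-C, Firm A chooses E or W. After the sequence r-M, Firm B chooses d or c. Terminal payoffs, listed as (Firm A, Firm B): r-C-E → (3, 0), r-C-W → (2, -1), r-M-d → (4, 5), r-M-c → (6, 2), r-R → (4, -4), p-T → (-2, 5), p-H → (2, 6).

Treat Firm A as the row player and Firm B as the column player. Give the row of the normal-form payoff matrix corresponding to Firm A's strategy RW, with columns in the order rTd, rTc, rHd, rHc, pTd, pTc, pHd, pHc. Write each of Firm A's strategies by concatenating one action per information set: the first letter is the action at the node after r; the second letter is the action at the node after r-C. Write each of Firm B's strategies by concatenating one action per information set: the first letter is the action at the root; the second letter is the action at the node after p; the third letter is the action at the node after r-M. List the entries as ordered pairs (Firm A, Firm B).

(4,-4) (4,-4) (4,-4) (4,-4) (-2,5) (-2,5) (2,6) (2,6)

vs rTd: Firm B plays r → Firm A plays R at [r] → (4, -4)
vs rTc: Firm B plays r → Firm A plays R at [r] → (4, -4)
vs rHd: Firm B plays r → Firm A plays R at [r] → (4, -4)
vs rHc: Firm B plays r → Firm A plays R at [r] → (4, -4)
vs pTd: Firm B plays p → Firm B plays T at [p] → (-2, 5)
vs pTc: Firm B plays p → Firm B plays T at [p] → (-2, 5)
vs pHd: Firm B plays p → Firm B plays H at [p] → (2, 6)
vs pHc: Firm B plays p → Firm B plays H at [p] → (2, 6)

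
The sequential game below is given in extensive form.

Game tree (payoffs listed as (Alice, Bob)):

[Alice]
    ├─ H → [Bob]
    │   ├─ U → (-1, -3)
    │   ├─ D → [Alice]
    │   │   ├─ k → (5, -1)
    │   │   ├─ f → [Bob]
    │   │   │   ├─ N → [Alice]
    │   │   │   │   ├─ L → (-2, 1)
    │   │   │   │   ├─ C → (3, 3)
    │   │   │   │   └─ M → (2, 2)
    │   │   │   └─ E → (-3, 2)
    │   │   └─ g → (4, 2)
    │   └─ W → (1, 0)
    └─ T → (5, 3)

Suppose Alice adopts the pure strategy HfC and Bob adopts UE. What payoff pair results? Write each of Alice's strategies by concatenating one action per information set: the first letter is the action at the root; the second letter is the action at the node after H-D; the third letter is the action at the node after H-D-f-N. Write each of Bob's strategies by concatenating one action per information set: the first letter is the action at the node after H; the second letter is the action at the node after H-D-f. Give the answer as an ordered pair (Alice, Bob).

(-1, -3)

Trace the play path from the root:
  Alice plays H
  Bob plays U at [H]
→ terminal payoff (-1, -3).
(Alice's choice at the node after H-D is never reached on this path, so it doesn't affect the outcome.)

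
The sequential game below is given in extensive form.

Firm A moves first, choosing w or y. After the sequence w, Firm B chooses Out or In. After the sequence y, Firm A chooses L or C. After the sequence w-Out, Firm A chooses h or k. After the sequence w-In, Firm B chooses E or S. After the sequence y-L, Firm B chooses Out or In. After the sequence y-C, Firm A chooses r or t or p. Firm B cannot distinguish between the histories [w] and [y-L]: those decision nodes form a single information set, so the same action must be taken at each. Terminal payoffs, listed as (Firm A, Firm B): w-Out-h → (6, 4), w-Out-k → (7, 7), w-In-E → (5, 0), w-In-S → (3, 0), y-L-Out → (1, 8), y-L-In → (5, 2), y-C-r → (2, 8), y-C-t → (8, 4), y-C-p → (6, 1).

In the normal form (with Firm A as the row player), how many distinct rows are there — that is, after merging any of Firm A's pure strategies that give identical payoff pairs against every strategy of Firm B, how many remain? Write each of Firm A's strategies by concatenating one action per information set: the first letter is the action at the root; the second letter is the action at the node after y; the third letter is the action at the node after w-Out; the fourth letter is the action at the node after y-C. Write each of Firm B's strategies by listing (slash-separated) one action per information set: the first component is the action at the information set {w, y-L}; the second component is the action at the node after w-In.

Firm A has 24 pure strategies: wLhr, wLht, wLhp, wLkr, wLkt, wLkp, wChr, wCht, wChp, wCkr, wCkt, wCkp, yLhr, yLht, yLhp, yLkr, yLkt, yLkp, yChr, yCht, yChp, yCkr, yCkt, yCkp. Columns: Out/E, Out/S, In/E, In/S.
{wLhr, wLht, wLhp, wChr, wCht, wChp} → row (6,4) (6,4) (5,0) (3,0)
{wLkr, wLkt, wLkp, wCkr, wCkt, wCkp} → row (7,7) (7,7) (5,0) (3,0)
{yLhr, yLht, yLhp, yLkr, yLkt, yLkp} → row (1,8) (1,8) (5,2) (5,2)
{yChr, yCkr} → row (2,8) (2,8) (2,8) (2,8)
{yCht, yCkt} → row (8,4) (8,4) (8,4) (8,4)
{yChp, yCkp} → row (6,1) (6,1) (6,1) (6,1)
That's 6 distinct rows out of 24 strategies.

6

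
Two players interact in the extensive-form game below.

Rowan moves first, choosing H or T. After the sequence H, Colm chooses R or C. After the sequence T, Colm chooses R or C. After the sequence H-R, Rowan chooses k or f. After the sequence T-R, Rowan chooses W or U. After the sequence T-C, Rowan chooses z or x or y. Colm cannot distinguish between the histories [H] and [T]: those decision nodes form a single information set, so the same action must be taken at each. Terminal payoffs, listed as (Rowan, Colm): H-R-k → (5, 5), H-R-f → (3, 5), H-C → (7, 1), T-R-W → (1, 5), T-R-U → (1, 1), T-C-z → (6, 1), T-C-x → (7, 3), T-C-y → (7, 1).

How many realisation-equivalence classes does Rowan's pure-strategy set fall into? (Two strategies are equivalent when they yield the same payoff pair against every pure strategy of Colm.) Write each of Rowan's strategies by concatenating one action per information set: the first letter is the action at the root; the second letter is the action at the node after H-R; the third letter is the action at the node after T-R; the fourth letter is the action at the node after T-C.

Rowan has 24 pure strategies: HkWz, HkWx, HkWy, HkUz, HkUx, HkUy, HfWz, HfWx, HfWy, HfUz, HfUx, HfUy, TkWz, TkWx, TkWy, TkUz, TkUx, TkUy, TfWz, TfWx, TfWy, TfUz, TfUx, TfUy. Columns: R, C.
{HkWz, HkWx, HkWy, HkUz, HkUx, HkUy} → row (5,5) (7,1)
{HfWz, HfWx, HfWy, HfUz, HfUx, HfUy} → row (3,5) (7,1)
{TkWz, TfWz} → row (1,5) (6,1)
{TkWx, TfWx} → row (1,5) (7,3)
{TkWy, TfWy} → row (1,5) (7,1)
{TkUz, TfUz} → row (1,1) (6,1)
{TkUx, TfUx} → row (1,1) (7,3)
{TkUy, TfUy} → row (1,1) (7,1)
That's 8 distinct rows out of 24 strategies.

8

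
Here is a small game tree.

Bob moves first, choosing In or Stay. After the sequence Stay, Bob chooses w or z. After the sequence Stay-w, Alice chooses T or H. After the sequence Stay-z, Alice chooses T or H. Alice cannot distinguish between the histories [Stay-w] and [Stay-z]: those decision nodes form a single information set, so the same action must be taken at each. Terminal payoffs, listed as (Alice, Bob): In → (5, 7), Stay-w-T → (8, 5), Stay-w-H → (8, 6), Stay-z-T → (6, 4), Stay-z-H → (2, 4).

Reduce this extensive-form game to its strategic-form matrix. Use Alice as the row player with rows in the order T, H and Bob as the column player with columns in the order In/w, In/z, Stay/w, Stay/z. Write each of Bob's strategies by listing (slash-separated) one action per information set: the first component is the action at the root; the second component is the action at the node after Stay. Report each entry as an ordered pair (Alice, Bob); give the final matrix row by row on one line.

T: (5,7) (5,7) (8,5) (6,4) | H: (5,7) (5,7) (8,6) (2,4)

Row T: In/w→(5,7), In/z→(5,7), Stay/w→(8,5), Stay/z→(6,4)
Row H: In/w→(5,7), In/z→(5,7), Stay/w→(8,6), Stay/z→(2,4)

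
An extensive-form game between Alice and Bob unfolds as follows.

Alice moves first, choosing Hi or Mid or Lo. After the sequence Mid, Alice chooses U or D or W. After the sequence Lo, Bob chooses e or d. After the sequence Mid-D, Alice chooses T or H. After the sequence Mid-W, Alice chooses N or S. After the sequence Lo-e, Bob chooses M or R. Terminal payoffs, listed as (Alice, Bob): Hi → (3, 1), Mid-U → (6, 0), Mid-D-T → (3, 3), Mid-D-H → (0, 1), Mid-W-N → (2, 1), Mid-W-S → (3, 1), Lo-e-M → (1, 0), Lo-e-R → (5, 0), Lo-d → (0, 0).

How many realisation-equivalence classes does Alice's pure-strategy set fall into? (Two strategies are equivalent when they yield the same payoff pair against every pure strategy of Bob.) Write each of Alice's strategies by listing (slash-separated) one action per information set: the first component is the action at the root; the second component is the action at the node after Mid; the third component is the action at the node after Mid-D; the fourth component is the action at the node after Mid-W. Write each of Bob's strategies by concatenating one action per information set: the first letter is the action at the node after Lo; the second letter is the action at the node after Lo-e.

Alice has 36 pure strategies: Hi/U/T/N, Hi/U/T/S, Hi/U/H/N, Hi/U/H/S, Hi/D/T/N, Hi/D/T/S, Hi/D/H/N, Hi/D/H/S, Hi/W/T/N, Hi/W/T/S, Hi/W/H/N, Hi/W/H/S, Mid/U/T/N, Mid/U/T/S, Mid/U/H/N, Mid/U/H/S, Mid/D/T/N, Mid/D/T/S, Mid/D/H/N, Mid/D/H/S, Mid/W/T/N, Mid/W/T/S, Mid/W/H/N, Mid/W/H/S, Lo/U/T/N, Lo/U/T/S, Lo/U/H/N, Lo/U/H/S, Lo/D/T/N, Lo/D/T/S, Lo/D/H/N, Lo/D/H/S, Lo/W/T/N, Lo/W/T/S, Lo/W/H/N, Lo/W/H/S. Columns: eM, eR, dM, dR.
{Hi/U/T/N, Hi/U/T/S, Hi/U/H/N, Hi/U/H/S, Hi/D/T/N, Hi/D/T/S, Hi/D/H/N, Hi/D/H/S, Hi/W/T/N, Hi/W/T/S, Hi/W/H/N, Hi/W/H/S, Mid/W/T/S, Mid/W/H/S} → row (3,1) (3,1) (3,1) (3,1)
{Mid/U/T/N, Mid/U/T/S, Mid/U/H/N, Mid/U/H/S} → row (6,0) (6,0) (6,0) (6,0)
{Mid/D/T/N, Mid/D/T/S} → row (3,3) (3,3) (3,3) (3,3)
{Mid/D/H/N, Mid/D/H/S} → row (0,1) (0,1) (0,1) (0,1)
{Mid/W/T/N, Mid/W/H/N} → row (2,1) (2,1) (2,1) (2,1)
{Lo/U/T/N, Lo/U/T/S, Lo/U/H/N, Lo/U/H/S, Lo/D/T/N, Lo/D/T/S, Lo/D/H/N, Lo/D/H/S, Lo/W/T/N, Lo/W/T/S, Lo/W/H/N, Lo/W/H/S} → row (1,0) (5,0) (0,0) (0,0)
That's 6 distinct rows out of 36 strategies.

6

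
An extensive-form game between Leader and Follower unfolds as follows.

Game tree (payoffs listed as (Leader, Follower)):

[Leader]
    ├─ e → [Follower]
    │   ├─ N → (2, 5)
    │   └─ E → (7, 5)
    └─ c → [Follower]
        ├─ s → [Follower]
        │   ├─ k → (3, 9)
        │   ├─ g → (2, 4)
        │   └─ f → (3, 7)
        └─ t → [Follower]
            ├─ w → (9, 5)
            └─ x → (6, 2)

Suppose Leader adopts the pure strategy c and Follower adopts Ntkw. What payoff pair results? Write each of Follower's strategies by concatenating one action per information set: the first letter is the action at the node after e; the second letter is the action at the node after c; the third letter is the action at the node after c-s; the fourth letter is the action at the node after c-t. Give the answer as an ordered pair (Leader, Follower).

(9, 5)

Trace the play path from the root:
  Leader plays c
  Follower plays t at [c]
  Follower plays w at [c-t]
→ terminal payoff (9, 5).
(Follower's choice at the node after e is never reached on this path, so it doesn't affect the outcome.)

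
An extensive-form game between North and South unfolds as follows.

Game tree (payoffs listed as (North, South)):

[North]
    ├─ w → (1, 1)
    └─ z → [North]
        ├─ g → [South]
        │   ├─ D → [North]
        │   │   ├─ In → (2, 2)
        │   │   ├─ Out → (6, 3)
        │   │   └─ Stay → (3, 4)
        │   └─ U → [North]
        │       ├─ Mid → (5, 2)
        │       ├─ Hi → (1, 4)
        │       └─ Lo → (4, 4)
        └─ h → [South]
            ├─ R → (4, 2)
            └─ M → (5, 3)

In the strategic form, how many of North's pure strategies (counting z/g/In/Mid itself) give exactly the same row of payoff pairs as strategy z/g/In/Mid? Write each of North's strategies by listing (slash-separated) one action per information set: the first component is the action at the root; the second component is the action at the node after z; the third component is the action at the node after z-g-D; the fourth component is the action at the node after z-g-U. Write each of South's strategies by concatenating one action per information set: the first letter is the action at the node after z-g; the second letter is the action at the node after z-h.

1

Row for z/g/In/Mid (columns DR, DM, UR, UM): (2,2) (2,2) (5,2) (5,2).
Every one of North's information sets is on the play path for some reply by South when North follows z/g/In/Mid.
Changing the action at any of them therefore changes at least one column, so only z/g/In/Mid itself gives this row.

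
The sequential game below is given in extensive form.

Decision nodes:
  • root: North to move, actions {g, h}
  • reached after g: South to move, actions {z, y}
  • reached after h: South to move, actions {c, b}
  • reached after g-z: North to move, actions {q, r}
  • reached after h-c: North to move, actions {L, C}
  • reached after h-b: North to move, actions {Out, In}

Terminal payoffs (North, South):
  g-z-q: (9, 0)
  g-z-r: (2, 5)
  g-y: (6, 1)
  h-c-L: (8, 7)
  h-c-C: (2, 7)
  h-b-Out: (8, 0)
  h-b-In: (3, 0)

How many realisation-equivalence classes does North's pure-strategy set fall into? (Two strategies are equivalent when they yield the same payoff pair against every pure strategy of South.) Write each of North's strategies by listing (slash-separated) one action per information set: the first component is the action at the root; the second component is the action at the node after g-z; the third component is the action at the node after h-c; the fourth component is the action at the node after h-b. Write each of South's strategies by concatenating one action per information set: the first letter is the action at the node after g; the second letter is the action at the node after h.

6

North has 16 pure strategies: g/q/L/Out, g/q/L/In, g/q/C/Out, g/q/C/In, g/r/L/Out, g/r/L/In, g/r/C/Out, g/r/C/In, h/q/L/Out, h/q/L/In, h/q/C/Out, h/q/C/In, h/r/L/Out, h/r/L/In, h/r/C/Out, h/r/C/In. Columns: zc, zb, yc, yb.
{g/q/L/Out, g/q/L/In, g/q/C/Out, g/q/C/In} → row (9,0) (9,0) (6,1) (6,1)
{g/r/L/Out, g/r/L/In, g/r/C/Out, g/r/C/In} → row (2,5) (2,5) (6,1) (6,1)
{h/q/L/Out, h/r/L/Out} → row (8,7) (8,0) (8,7) (8,0)
{h/q/L/In, h/r/L/In} → row (8,7) (3,0) (8,7) (3,0)
{h/q/C/Out, h/r/C/Out} → row (2,7) (8,0) (2,7) (8,0)
{h/q/C/In, h/r/C/In} → row (2,7) (3,0) (2,7) (3,0)
That's 6 distinct rows out of 16 strategies.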